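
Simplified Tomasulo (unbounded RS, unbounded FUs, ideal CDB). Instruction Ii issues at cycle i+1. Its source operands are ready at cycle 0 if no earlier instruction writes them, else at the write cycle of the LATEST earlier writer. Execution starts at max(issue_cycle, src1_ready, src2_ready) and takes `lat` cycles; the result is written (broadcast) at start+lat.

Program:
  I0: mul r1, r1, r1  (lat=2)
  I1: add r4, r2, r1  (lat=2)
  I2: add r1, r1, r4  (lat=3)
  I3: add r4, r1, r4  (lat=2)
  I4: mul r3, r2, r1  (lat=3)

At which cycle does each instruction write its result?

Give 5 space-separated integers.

Answer: 3 5 8 10 11

Derivation:
I0 mul r1: issue@1 deps=(None,None) exec_start@1 write@3
I1 add r4: issue@2 deps=(None,0) exec_start@3 write@5
I2 add r1: issue@3 deps=(0,1) exec_start@5 write@8
I3 add r4: issue@4 deps=(2,1) exec_start@8 write@10
I4 mul r3: issue@5 deps=(None,2) exec_start@8 write@11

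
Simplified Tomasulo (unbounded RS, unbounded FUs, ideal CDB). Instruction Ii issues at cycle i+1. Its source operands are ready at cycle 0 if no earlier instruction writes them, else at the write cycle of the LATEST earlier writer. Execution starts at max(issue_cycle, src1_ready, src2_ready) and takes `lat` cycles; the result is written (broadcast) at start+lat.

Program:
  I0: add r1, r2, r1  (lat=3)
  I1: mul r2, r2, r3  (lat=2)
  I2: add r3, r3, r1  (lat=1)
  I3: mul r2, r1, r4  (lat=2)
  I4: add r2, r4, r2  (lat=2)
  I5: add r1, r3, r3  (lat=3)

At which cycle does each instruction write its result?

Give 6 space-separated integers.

Answer: 4 4 5 6 8 9

Derivation:
I0 add r1: issue@1 deps=(None,None) exec_start@1 write@4
I1 mul r2: issue@2 deps=(None,None) exec_start@2 write@4
I2 add r3: issue@3 deps=(None,0) exec_start@4 write@5
I3 mul r2: issue@4 deps=(0,None) exec_start@4 write@6
I4 add r2: issue@5 deps=(None,3) exec_start@6 write@8
I5 add r1: issue@6 deps=(2,2) exec_start@6 write@9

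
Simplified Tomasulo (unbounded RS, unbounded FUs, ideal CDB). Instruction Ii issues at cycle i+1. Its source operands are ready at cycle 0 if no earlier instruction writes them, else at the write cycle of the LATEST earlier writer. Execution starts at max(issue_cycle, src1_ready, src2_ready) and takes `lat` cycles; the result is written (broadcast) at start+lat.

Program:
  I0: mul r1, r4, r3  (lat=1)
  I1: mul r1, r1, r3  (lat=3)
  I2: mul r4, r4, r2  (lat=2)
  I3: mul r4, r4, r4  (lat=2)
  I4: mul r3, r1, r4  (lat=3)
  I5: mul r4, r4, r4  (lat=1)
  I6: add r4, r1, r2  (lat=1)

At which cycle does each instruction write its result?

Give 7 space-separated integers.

I0 mul r1: issue@1 deps=(None,None) exec_start@1 write@2
I1 mul r1: issue@2 deps=(0,None) exec_start@2 write@5
I2 mul r4: issue@3 deps=(None,None) exec_start@3 write@5
I3 mul r4: issue@4 deps=(2,2) exec_start@5 write@7
I4 mul r3: issue@5 deps=(1,3) exec_start@7 write@10
I5 mul r4: issue@6 deps=(3,3) exec_start@7 write@8
I6 add r4: issue@7 deps=(1,None) exec_start@7 write@8

Answer: 2 5 5 7 10 8 8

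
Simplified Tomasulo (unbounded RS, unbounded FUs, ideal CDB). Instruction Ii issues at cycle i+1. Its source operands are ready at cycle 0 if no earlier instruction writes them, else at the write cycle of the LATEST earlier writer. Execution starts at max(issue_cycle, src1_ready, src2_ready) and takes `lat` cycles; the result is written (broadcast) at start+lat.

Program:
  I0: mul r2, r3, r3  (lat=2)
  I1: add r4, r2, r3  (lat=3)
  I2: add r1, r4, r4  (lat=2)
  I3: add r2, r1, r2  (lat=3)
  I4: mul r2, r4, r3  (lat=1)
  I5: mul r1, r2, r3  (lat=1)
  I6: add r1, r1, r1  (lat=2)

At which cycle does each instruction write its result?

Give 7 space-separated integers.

Answer: 3 6 8 11 7 8 10

Derivation:
I0 mul r2: issue@1 deps=(None,None) exec_start@1 write@3
I1 add r4: issue@2 deps=(0,None) exec_start@3 write@6
I2 add r1: issue@3 deps=(1,1) exec_start@6 write@8
I3 add r2: issue@4 deps=(2,0) exec_start@8 write@11
I4 mul r2: issue@5 deps=(1,None) exec_start@6 write@7
I5 mul r1: issue@6 deps=(4,None) exec_start@7 write@8
I6 add r1: issue@7 deps=(5,5) exec_start@8 write@10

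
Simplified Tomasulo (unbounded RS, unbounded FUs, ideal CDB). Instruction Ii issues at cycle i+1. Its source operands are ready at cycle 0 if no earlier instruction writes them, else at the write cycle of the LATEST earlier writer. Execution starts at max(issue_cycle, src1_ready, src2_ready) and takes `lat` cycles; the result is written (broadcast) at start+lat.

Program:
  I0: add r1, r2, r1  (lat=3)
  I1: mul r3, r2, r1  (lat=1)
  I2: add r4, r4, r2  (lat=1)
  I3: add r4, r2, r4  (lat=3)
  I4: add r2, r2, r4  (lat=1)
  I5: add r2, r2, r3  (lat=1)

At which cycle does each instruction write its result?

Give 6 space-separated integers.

Answer: 4 5 4 7 8 9

Derivation:
I0 add r1: issue@1 deps=(None,None) exec_start@1 write@4
I1 mul r3: issue@2 deps=(None,0) exec_start@4 write@5
I2 add r4: issue@3 deps=(None,None) exec_start@3 write@4
I3 add r4: issue@4 deps=(None,2) exec_start@4 write@7
I4 add r2: issue@5 deps=(None,3) exec_start@7 write@8
I5 add r2: issue@6 deps=(4,1) exec_start@8 write@9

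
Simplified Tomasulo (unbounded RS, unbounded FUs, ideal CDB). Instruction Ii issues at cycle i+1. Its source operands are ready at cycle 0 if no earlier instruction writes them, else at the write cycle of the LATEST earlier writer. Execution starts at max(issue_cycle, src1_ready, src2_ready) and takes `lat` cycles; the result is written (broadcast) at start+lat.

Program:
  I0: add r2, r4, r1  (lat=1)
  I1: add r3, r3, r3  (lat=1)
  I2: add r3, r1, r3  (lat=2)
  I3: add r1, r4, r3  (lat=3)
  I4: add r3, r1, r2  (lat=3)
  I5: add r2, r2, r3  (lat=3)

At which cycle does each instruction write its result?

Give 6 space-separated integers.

Answer: 2 3 5 8 11 14

Derivation:
I0 add r2: issue@1 deps=(None,None) exec_start@1 write@2
I1 add r3: issue@2 deps=(None,None) exec_start@2 write@3
I2 add r3: issue@3 deps=(None,1) exec_start@3 write@5
I3 add r1: issue@4 deps=(None,2) exec_start@5 write@8
I4 add r3: issue@5 deps=(3,0) exec_start@8 write@11
I5 add r2: issue@6 deps=(0,4) exec_start@11 write@14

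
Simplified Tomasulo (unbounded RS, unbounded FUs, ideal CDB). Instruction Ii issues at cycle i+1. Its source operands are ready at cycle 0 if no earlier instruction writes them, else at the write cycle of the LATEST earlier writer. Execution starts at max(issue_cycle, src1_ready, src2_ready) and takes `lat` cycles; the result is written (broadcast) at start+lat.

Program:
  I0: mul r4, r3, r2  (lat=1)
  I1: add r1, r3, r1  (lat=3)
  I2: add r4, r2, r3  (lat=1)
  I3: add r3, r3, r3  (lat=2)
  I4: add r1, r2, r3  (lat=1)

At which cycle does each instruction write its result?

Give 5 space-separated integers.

I0 mul r4: issue@1 deps=(None,None) exec_start@1 write@2
I1 add r1: issue@2 deps=(None,None) exec_start@2 write@5
I2 add r4: issue@3 deps=(None,None) exec_start@3 write@4
I3 add r3: issue@4 deps=(None,None) exec_start@4 write@6
I4 add r1: issue@5 deps=(None,3) exec_start@6 write@7

Answer: 2 5 4 6 7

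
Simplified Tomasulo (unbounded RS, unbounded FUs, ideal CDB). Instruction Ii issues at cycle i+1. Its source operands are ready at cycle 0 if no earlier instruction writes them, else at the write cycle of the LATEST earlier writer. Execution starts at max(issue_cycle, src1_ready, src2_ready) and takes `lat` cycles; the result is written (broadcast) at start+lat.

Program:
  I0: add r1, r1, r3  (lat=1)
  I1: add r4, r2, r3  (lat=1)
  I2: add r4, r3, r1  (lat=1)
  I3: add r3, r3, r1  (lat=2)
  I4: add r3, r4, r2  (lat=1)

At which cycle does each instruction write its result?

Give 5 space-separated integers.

Answer: 2 3 4 6 6

Derivation:
I0 add r1: issue@1 deps=(None,None) exec_start@1 write@2
I1 add r4: issue@2 deps=(None,None) exec_start@2 write@3
I2 add r4: issue@3 deps=(None,0) exec_start@3 write@4
I3 add r3: issue@4 deps=(None,0) exec_start@4 write@6
I4 add r3: issue@5 deps=(2,None) exec_start@5 write@6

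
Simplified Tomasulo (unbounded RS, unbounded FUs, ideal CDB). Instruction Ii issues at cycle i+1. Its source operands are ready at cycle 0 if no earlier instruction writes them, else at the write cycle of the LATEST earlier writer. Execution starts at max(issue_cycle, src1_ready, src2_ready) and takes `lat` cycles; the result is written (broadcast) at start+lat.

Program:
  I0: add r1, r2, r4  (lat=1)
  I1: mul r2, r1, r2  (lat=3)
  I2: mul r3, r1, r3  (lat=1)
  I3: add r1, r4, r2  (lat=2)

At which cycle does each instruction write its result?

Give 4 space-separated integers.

Answer: 2 5 4 7

Derivation:
I0 add r1: issue@1 deps=(None,None) exec_start@1 write@2
I1 mul r2: issue@2 deps=(0,None) exec_start@2 write@5
I2 mul r3: issue@3 deps=(0,None) exec_start@3 write@4
I3 add r1: issue@4 deps=(None,1) exec_start@5 write@7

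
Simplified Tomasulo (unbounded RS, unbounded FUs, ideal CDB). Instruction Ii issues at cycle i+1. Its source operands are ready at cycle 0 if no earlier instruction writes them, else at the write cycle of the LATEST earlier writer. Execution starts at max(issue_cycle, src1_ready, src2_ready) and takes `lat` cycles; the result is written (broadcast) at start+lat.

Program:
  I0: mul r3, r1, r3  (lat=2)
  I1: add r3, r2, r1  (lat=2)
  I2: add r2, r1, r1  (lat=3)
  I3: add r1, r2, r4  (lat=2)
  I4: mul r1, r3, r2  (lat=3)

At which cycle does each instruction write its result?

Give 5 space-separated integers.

Answer: 3 4 6 8 9

Derivation:
I0 mul r3: issue@1 deps=(None,None) exec_start@1 write@3
I1 add r3: issue@2 deps=(None,None) exec_start@2 write@4
I2 add r2: issue@3 deps=(None,None) exec_start@3 write@6
I3 add r1: issue@4 deps=(2,None) exec_start@6 write@8
I4 mul r1: issue@5 deps=(1,2) exec_start@6 write@9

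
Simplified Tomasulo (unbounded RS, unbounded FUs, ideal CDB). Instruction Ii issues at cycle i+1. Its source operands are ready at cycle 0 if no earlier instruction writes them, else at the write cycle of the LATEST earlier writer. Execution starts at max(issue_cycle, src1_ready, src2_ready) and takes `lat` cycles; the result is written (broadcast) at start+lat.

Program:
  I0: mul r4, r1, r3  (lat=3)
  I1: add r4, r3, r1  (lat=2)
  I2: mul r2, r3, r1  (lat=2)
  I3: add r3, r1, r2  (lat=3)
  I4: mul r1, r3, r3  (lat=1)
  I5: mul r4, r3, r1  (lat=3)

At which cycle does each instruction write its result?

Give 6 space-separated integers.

Answer: 4 4 5 8 9 12

Derivation:
I0 mul r4: issue@1 deps=(None,None) exec_start@1 write@4
I1 add r4: issue@2 deps=(None,None) exec_start@2 write@4
I2 mul r2: issue@3 deps=(None,None) exec_start@3 write@5
I3 add r3: issue@4 deps=(None,2) exec_start@5 write@8
I4 mul r1: issue@5 deps=(3,3) exec_start@8 write@9
I5 mul r4: issue@6 deps=(3,4) exec_start@9 write@12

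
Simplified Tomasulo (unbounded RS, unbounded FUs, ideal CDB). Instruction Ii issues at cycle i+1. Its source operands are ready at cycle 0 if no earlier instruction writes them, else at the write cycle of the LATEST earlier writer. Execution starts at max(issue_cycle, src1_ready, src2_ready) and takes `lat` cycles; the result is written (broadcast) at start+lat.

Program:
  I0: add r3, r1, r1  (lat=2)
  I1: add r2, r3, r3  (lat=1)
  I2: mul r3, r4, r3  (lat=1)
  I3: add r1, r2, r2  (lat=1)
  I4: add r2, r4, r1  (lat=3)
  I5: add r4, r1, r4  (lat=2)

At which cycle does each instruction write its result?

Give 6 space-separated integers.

I0 add r3: issue@1 deps=(None,None) exec_start@1 write@3
I1 add r2: issue@2 deps=(0,0) exec_start@3 write@4
I2 mul r3: issue@3 deps=(None,0) exec_start@3 write@4
I3 add r1: issue@4 deps=(1,1) exec_start@4 write@5
I4 add r2: issue@5 deps=(None,3) exec_start@5 write@8
I5 add r4: issue@6 deps=(3,None) exec_start@6 write@8

Answer: 3 4 4 5 8 8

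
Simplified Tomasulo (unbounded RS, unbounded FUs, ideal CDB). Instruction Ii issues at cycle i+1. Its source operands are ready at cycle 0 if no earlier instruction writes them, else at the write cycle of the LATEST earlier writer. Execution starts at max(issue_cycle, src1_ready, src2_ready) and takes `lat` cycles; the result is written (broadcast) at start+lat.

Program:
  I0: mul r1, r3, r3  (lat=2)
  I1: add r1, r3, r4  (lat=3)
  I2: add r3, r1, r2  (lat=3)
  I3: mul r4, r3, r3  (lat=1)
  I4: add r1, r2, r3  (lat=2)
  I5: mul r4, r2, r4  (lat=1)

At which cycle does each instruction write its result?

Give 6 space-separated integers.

I0 mul r1: issue@1 deps=(None,None) exec_start@1 write@3
I1 add r1: issue@2 deps=(None,None) exec_start@2 write@5
I2 add r3: issue@3 deps=(1,None) exec_start@5 write@8
I3 mul r4: issue@4 deps=(2,2) exec_start@8 write@9
I4 add r1: issue@5 deps=(None,2) exec_start@8 write@10
I5 mul r4: issue@6 deps=(None,3) exec_start@9 write@10

Answer: 3 5 8 9 10 10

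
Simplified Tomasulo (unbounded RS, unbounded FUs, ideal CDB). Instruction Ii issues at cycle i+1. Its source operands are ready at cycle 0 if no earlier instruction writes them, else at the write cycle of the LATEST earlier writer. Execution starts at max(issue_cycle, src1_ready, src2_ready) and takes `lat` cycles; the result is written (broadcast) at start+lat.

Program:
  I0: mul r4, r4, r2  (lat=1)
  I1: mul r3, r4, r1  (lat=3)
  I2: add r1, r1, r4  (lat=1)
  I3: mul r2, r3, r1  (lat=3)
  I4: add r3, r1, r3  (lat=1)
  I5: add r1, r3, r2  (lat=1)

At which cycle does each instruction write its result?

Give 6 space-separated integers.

I0 mul r4: issue@1 deps=(None,None) exec_start@1 write@2
I1 mul r3: issue@2 deps=(0,None) exec_start@2 write@5
I2 add r1: issue@3 deps=(None,0) exec_start@3 write@4
I3 mul r2: issue@4 deps=(1,2) exec_start@5 write@8
I4 add r3: issue@5 deps=(2,1) exec_start@5 write@6
I5 add r1: issue@6 deps=(4,3) exec_start@8 write@9

Answer: 2 5 4 8 6 9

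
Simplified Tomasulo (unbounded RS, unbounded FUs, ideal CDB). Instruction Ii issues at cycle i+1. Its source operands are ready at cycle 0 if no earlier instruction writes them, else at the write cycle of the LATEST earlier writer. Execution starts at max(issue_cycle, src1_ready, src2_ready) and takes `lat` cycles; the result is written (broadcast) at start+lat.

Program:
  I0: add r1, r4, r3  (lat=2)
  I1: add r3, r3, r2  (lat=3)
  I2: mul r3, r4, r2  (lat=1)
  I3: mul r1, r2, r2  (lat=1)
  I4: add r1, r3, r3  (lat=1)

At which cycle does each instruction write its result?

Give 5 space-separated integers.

Answer: 3 5 4 5 6

Derivation:
I0 add r1: issue@1 deps=(None,None) exec_start@1 write@3
I1 add r3: issue@2 deps=(None,None) exec_start@2 write@5
I2 mul r3: issue@3 deps=(None,None) exec_start@3 write@4
I3 mul r1: issue@4 deps=(None,None) exec_start@4 write@5
I4 add r1: issue@5 deps=(2,2) exec_start@5 write@6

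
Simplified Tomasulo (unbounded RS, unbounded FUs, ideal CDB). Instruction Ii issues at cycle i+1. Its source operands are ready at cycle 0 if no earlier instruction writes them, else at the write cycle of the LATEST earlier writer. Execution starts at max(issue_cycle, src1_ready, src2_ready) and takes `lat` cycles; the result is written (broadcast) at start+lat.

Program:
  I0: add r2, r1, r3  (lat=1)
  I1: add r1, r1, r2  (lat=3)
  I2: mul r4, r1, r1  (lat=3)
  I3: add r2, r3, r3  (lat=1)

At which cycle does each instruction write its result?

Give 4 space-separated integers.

Answer: 2 5 8 5

Derivation:
I0 add r2: issue@1 deps=(None,None) exec_start@1 write@2
I1 add r1: issue@2 deps=(None,0) exec_start@2 write@5
I2 mul r4: issue@3 deps=(1,1) exec_start@5 write@8
I3 add r2: issue@4 deps=(None,None) exec_start@4 write@5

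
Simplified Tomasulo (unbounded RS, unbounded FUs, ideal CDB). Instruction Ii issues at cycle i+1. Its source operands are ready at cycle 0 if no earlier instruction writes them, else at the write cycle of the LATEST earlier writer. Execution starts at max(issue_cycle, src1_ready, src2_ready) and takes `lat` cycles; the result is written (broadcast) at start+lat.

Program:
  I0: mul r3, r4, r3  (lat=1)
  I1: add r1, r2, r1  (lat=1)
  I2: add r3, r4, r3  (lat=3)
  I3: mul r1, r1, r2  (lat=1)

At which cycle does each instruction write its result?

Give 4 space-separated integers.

I0 mul r3: issue@1 deps=(None,None) exec_start@1 write@2
I1 add r1: issue@2 deps=(None,None) exec_start@2 write@3
I2 add r3: issue@3 deps=(None,0) exec_start@3 write@6
I3 mul r1: issue@4 deps=(1,None) exec_start@4 write@5

Answer: 2 3 6 5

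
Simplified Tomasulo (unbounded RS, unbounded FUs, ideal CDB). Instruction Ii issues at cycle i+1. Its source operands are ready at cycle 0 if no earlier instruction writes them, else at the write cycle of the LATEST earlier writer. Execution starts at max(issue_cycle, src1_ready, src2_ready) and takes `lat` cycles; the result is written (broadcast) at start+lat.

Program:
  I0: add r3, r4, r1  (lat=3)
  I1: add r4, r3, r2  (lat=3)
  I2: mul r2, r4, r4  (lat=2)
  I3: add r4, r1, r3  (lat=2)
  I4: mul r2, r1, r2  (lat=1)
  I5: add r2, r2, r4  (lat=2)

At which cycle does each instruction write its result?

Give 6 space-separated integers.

I0 add r3: issue@1 deps=(None,None) exec_start@1 write@4
I1 add r4: issue@2 deps=(0,None) exec_start@4 write@7
I2 mul r2: issue@3 deps=(1,1) exec_start@7 write@9
I3 add r4: issue@4 deps=(None,0) exec_start@4 write@6
I4 mul r2: issue@5 deps=(None,2) exec_start@9 write@10
I5 add r2: issue@6 deps=(4,3) exec_start@10 write@12

Answer: 4 7 9 6 10 12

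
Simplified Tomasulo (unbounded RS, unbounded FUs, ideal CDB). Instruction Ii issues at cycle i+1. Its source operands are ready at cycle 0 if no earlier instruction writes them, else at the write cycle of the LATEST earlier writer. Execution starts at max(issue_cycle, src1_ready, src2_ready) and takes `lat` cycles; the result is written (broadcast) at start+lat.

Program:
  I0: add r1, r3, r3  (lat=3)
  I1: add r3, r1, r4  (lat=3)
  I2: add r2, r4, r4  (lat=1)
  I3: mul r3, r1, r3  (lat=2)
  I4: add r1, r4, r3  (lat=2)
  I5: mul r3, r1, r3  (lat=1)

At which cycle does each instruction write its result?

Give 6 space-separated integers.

I0 add r1: issue@1 deps=(None,None) exec_start@1 write@4
I1 add r3: issue@2 deps=(0,None) exec_start@4 write@7
I2 add r2: issue@3 deps=(None,None) exec_start@3 write@4
I3 mul r3: issue@4 deps=(0,1) exec_start@7 write@9
I4 add r1: issue@5 deps=(None,3) exec_start@9 write@11
I5 mul r3: issue@6 deps=(4,3) exec_start@11 write@12

Answer: 4 7 4 9 11 12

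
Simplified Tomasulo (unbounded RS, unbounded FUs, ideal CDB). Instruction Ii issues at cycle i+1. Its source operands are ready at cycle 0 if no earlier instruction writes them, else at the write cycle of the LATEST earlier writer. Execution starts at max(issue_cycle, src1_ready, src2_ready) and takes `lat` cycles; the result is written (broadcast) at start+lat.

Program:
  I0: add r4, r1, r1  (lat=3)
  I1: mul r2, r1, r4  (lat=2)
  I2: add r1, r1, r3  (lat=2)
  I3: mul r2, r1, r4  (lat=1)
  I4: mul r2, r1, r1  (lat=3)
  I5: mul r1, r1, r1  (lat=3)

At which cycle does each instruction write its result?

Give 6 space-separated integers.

Answer: 4 6 5 6 8 9

Derivation:
I0 add r4: issue@1 deps=(None,None) exec_start@1 write@4
I1 mul r2: issue@2 deps=(None,0) exec_start@4 write@6
I2 add r1: issue@3 deps=(None,None) exec_start@3 write@5
I3 mul r2: issue@4 deps=(2,0) exec_start@5 write@6
I4 mul r2: issue@5 deps=(2,2) exec_start@5 write@8
I5 mul r1: issue@6 deps=(2,2) exec_start@6 write@9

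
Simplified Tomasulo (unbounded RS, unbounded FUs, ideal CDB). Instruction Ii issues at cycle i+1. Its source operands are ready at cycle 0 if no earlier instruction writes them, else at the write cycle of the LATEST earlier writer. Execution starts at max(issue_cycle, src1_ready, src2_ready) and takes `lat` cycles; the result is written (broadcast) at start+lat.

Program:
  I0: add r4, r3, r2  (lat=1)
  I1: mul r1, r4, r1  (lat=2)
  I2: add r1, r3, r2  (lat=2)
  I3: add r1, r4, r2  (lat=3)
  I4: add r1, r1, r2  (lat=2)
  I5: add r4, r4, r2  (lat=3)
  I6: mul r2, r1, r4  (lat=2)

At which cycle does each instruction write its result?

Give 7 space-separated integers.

Answer: 2 4 5 7 9 9 11

Derivation:
I0 add r4: issue@1 deps=(None,None) exec_start@1 write@2
I1 mul r1: issue@2 deps=(0,None) exec_start@2 write@4
I2 add r1: issue@3 deps=(None,None) exec_start@3 write@5
I3 add r1: issue@4 deps=(0,None) exec_start@4 write@7
I4 add r1: issue@5 deps=(3,None) exec_start@7 write@9
I5 add r4: issue@6 deps=(0,None) exec_start@6 write@9
I6 mul r2: issue@7 deps=(4,5) exec_start@9 write@11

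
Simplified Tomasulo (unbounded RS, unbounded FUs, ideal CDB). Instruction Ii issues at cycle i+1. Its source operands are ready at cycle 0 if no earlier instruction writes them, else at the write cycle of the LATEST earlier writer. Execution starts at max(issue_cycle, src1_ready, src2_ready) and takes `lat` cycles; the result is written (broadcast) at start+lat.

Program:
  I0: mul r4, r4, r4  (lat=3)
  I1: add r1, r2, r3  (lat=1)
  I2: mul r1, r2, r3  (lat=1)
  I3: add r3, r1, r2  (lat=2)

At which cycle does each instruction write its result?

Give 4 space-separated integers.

Answer: 4 3 4 6

Derivation:
I0 mul r4: issue@1 deps=(None,None) exec_start@1 write@4
I1 add r1: issue@2 deps=(None,None) exec_start@2 write@3
I2 mul r1: issue@3 deps=(None,None) exec_start@3 write@4
I3 add r3: issue@4 deps=(2,None) exec_start@4 write@6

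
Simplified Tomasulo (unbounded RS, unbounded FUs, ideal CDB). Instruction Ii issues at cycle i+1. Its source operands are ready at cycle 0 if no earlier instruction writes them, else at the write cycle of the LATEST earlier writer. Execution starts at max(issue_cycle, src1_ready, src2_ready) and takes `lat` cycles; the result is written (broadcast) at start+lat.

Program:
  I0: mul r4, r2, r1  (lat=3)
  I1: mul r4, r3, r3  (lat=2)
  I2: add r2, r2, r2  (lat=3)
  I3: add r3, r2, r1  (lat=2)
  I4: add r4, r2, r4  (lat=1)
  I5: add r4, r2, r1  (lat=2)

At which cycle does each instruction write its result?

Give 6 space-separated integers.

Answer: 4 4 6 8 7 8

Derivation:
I0 mul r4: issue@1 deps=(None,None) exec_start@1 write@4
I1 mul r4: issue@2 deps=(None,None) exec_start@2 write@4
I2 add r2: issue@3 deps=(None,None) exec_start@3 write@6
I3 add r3: issue@4 deps=(2,None) exec_start@6 write@8
I4 add r4: issue@5 deps=(2,1) exec_start@6 write@7
I5 add r4: issue@6 deps=(2,None) exec_start@6 write@8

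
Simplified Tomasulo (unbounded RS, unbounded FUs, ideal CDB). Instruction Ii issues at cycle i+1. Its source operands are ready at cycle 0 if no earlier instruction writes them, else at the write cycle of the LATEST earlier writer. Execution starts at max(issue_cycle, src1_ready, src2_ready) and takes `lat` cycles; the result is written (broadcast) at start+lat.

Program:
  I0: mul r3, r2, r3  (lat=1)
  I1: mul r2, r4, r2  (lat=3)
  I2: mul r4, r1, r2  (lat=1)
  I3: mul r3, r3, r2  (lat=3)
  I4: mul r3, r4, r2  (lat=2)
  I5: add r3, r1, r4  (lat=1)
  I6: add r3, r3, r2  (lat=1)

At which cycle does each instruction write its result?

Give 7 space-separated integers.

Answer: 2 5 6 8 8 7 8

Derivation:
I0 mul r3: issue@1 deps=(None,None) exec_start@1 write@2
I1 mul r2: issue@2 deps=(None,None) exec_start@2 write@5
I2 mul r4: issue@3 deps=(None,1) exec_start@5 write@6
I3 mul r3: issue@4 deps=(0,1) exec_start@5 write@8
I4 mul r3: issue@5 deps=(2,1) exec_start@6 write@8
I5 add r3: issue@6 deps=(None,2) exec_start@6 write@7
I6 add r3: issue@7 deps=(5,1) exec_start@7 write@8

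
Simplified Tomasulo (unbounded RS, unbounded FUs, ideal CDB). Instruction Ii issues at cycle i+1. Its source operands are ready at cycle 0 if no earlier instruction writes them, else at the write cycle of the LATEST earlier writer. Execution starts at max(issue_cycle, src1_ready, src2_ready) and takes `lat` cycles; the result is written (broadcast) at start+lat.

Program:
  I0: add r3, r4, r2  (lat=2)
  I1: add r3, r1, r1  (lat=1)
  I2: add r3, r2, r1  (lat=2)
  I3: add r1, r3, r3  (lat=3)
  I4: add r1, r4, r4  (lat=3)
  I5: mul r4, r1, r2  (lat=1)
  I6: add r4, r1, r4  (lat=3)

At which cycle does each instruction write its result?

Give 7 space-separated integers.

I0 add r3: issue@1 deps=(None,None) exec_start@1 write@3
I1 add r3: issue@2 deps=(None,None) exec_start@2 write@3
I2 add r3: issue@3 deps=(None,None) exec_start@3 write@5
I3 add r1: issue@4 deps=(2,2) exec_start@5 write@8
I4 add r1: issue@5 deps=(None,None) exec_start@5 write@8
I5 mul r4: issue@6 deps=(4,None) exec_start@8 write@9
I6 add r4: issue@7 deps=(4,5) exec_start@9 write@12

Answer: 3 3 5 8 8 9 12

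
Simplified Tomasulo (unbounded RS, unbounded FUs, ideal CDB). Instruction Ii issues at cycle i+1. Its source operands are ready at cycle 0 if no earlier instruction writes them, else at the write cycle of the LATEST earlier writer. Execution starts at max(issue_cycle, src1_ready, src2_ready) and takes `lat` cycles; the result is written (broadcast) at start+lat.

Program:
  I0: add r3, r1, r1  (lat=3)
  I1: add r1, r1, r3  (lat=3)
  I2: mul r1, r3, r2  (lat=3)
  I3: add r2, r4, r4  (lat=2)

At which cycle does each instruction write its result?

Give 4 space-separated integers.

Answer: 4 7 7 6

Derivation:
I0 add r3: issue@1 deps=(None,None) exec_start@1 write@4
I1 add r1: issue@2 deps=(None,0) exec_start@4 write@7
I2 mul r1: issue@3 deps=(0,None) exec_start@4 write@7
I3 add r2: issue@4 deps=(None,None) exec_start@4 write@6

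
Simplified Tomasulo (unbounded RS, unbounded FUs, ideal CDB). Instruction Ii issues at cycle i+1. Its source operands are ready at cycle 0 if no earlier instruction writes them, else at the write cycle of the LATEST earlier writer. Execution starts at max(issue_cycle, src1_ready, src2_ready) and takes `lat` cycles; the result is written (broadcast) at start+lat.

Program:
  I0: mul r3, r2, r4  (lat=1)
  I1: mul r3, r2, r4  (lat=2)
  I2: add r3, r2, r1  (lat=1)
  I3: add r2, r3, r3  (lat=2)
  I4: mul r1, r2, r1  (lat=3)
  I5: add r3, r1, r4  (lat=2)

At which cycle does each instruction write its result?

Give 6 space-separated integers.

Answer: 2 4 4 6 9 11

Derivation:
I0 mul r3: issue@1 deps=(None,None) exec_start@1 write@2
I1 mul r3: issue@2 deps=(None,None) exec_start@2 write@4
I2 add r3: issue@3 deps=(None,None) exec_start@3 write@4
I3 add r2: issue@4 deps=(2,2) exec_start@4 write@6
I4 mul r1: issue@5 deps=(3,None) exec_start@6 write@9
I5 add r3: issue@6 deps=(4,None) exec_start@9 write@11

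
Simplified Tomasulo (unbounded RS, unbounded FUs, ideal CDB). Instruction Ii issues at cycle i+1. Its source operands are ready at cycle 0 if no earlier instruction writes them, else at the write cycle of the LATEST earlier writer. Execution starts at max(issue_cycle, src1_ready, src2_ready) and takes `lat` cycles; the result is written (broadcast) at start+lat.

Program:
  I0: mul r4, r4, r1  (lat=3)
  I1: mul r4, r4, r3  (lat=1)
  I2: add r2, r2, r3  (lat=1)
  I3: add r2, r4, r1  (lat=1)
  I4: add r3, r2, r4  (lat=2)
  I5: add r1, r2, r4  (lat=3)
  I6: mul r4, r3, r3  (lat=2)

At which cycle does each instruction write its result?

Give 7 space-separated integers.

Answer: 4 5 4 6 8 9 10

Derivation:
I0 mul r4: issue@1 deps=(None,None) exec_start@1 write@4
I1 mul r4: issue@2 deps=(0,None) exec_start@4 write@5
I2 add r2: issue@3 deps=(None,None) exec_start@3 write@4
I3 add r2: issue@4 deps=(1,None) exec_start@5 write@6
I4 add r3: issue@5 deps=(3,1) exec_start@6 write@8
I5 add r1: issue@6 deps=(3,1) exec_start@6 write@9
I6 mul r4: issue@7 deps=(4,4) exec_start@8 write@10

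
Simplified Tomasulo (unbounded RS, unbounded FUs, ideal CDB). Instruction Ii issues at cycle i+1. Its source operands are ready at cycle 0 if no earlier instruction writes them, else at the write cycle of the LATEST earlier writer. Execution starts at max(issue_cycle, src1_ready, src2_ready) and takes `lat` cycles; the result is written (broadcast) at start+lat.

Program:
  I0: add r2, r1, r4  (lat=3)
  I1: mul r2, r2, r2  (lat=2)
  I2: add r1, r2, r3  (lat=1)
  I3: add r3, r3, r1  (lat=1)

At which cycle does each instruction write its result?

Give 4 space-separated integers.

Answer: 4 6 7 8

Derivation:
I0 add r2: issue@1 deps=(None,None) exec_start@1 write@4
I1 mul r2: issue@2 deps=(0,0) exec_start@4 write@6
I2 add r1: issue@3 deps=(1,None) exec_start@6 write@7
I3 add r3: issue@4 deps=(None,2) exec_start@7 write@8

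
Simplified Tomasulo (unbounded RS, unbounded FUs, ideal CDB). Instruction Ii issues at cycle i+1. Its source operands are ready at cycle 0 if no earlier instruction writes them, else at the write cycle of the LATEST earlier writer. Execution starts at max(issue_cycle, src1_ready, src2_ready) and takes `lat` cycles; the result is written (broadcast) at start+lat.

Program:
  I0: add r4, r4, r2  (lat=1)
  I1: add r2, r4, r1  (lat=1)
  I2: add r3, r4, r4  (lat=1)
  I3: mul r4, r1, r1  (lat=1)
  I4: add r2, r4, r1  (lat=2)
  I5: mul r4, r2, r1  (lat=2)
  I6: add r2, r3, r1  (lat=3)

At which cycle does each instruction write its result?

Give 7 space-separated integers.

Answer: 2 3 4 5 7 9 10

Derivation:
I0 add r4: issue@1 deps=(None,None) exec_start@1 write@2
I1 add r2: issue@2 deps=(0,None) exec_start@2 write@3
I2 add r3: issue@3 deps=(0,0) exec_start@3 write@4
I3 mul r4: issue@4 deps=(None,None) exec_start@4 write@5
I4 add r2: issue@5 deps=(3,None) exec_start@5 write@7
I5 mul r4: issue@6 deps=(4,None) exec_start@7 write@9
I6 add r2: issue@7 deps=(2,None) exec_start@7 write@10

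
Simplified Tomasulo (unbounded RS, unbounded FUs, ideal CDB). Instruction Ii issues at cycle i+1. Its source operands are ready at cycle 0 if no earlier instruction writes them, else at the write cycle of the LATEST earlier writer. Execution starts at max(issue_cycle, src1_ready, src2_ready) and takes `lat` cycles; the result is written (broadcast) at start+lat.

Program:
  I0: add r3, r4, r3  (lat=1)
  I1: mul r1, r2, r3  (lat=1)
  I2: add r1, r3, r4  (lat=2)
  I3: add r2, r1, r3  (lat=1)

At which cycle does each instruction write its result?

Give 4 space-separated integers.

I0 add r3: issue@1 deps=(None,None) exec_start@1 write@2
I1 mul r1: issue@2 deps=(None,0) exec_start@2 write@3
I2 add r1: issue@3 deps=(0,None) exec_start@3 write@5
I3 add r2: issue@4 deps=(2,0) exec_start@5 write@6

Answer: 2 3 5 6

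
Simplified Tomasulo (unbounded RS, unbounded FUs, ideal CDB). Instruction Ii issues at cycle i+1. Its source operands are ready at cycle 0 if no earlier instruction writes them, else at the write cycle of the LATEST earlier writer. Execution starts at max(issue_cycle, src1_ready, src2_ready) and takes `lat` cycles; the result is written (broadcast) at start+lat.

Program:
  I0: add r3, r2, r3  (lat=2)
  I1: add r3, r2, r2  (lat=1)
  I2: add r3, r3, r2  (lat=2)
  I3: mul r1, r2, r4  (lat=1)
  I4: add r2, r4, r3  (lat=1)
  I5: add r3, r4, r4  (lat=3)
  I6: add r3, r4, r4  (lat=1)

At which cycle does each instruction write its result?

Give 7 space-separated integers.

I0 add r3: issue@1 deps=(None,None) exec_start@1 write@3
I1 add r3: issue@2 deps=(None,None) exec_start@2 write@3
I2 add r3: issue@3 deps=(1,None) exec_start@3 write@5
I3 mul r1: issue@4 deps=(None,None) exec_start@4 write@5
I4 add r2: issue@5 deps=(None,2) exec_start@5 write@6
I5 add r3: issue@6 deps=(None,None) exec_start@6 write@9
I6 add r3: issue@7 deps=(None,None) exec_start@7 write@8

Answer: 3 3 5 5 6 9 8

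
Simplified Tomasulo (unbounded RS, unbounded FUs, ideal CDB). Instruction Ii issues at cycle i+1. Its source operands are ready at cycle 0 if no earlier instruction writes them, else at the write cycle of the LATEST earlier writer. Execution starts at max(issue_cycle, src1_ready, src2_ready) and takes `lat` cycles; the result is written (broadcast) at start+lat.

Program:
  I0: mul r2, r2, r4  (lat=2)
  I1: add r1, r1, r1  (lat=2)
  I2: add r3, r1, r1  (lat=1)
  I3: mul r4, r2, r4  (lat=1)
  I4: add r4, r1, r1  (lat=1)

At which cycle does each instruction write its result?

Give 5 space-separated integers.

I0 mul r2: issue@1 deps=(None,None) exec_start@1 write@3
I1 add r1: issue@2 deps=(None,None) exec_start@2 write@4
I2 add r3: issue@3 deps=(1,1) exec_start@4 write@5
I3 mul r4: issue@4 deps=(0,None) exec_start@4 write@5
I4 add r4: issue@5 deps=(1,1) exec_start@5 write@6

Answer: 3 4 5 5 6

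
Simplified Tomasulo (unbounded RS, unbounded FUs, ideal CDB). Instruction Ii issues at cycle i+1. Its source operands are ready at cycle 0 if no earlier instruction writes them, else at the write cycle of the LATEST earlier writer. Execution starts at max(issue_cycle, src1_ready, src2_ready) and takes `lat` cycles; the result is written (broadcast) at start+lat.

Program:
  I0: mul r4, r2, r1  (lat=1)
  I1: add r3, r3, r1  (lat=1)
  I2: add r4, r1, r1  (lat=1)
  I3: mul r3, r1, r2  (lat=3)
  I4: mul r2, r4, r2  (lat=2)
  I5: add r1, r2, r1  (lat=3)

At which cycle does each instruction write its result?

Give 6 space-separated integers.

Answer: 2 3 4 7 7 10

Derivation:
I0 mul r4: issue@1 deps=(None,None) exec_start@1 write@2
I1 add r3: issue@2 deps=(None,None) exec_start@2 write@3
I2 add r4: issue@3 deps=(None,None) exec_start@3 write@4
I3 mul r3: issue@4 deps=(None,None) exec_start@4 write@7
I4 mul r2: issue@5 deps=(2,None) exec_start@5 write@7
I5 add r1: issue@6 deps=(4,None) exec_start@7 write@10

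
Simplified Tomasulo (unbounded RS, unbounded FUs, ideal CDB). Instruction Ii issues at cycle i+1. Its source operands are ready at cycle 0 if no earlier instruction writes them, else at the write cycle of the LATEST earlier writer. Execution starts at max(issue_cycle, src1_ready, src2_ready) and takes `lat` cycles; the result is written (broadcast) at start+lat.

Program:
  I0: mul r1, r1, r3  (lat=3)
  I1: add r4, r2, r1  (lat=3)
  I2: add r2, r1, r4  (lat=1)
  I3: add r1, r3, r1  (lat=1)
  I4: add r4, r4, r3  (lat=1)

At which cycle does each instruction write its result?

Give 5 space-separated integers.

I0 mul r1: issue@1 deps=(None,None) exec_start@1 write@4
I1 add r4: issue@2 deps=(None,0) exec_start@4 write@7
I2 add r2: issue@3 deps=(0,1) exec_start@7 write@8
I3 add r1: issue@4 deps=(None,0) exec_start@4 write@5
I4 add r4: issue@5 deps=(1,None) exec_start@7 write@8

Answer: 4 7 8 5 8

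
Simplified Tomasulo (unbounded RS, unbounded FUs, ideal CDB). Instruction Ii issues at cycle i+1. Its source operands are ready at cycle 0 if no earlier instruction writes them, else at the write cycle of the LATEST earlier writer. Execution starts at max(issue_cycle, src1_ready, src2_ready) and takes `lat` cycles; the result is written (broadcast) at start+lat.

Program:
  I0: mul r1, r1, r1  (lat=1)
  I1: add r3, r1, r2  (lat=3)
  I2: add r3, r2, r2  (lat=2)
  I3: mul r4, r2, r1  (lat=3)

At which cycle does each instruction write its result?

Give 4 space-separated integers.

Answer: 2 5 5 7

Derivation:
I0 mul r1: issue@1 deps=(None,None) exec_start@1 write@2
I1 add r3: issue@2 deps=(0,None) exec_start@2 write@5
I2 add r3: issue@3 deps=(None,None) exec_start@3 write@5
I3 mul r4: issue@4 deps=(None,0) exec_start@4 write@7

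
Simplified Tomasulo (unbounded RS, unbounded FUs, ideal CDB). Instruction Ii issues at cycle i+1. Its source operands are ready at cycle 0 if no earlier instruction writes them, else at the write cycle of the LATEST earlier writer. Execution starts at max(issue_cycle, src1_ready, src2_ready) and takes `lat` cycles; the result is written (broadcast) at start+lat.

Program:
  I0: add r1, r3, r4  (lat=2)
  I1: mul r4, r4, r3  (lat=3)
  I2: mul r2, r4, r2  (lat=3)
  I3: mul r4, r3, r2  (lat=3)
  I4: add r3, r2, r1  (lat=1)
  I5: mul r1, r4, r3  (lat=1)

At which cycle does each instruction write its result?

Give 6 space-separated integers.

Answer: 3 5 8 11 9 12

Derivation:
I0 add r1: issue@1 deps=(None,None) exec_start@1 write@3
I1 mul r4: issue@2 deps=(None,None) exec_start@2 write@5
I2 mul r2: issue@3 deps=(1,None) exec_start@5 write@8
I3 mul r4: issue@4 deps=(None,2) exec_start@8 write@11
I4 add r3: issue@5 deps=(2,0) exec_start@8 write@9
I5 mul r1: issue@6 deps=(3,4) exec_start@11 write@12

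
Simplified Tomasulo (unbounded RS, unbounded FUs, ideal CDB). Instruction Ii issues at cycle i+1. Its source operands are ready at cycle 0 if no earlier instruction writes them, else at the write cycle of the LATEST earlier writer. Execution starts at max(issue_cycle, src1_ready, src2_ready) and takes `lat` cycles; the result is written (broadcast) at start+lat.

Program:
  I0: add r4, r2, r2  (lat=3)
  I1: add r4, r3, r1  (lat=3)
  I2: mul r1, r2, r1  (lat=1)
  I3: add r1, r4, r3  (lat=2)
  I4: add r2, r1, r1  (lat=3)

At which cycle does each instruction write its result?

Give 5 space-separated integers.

Answer: 4 5 4 7 10

Derivation:
I0 add r4: issue@1 deps=(None,None) exec_start@1 write@4
I1 add r4: issue@2 deps=(None,None) exec_start@2 write@5
I2 mul r1: issue@3 deps=(None,None) exec_start@3 write@4
I3 add r1: issue@4 deps=(1,None) exec_start@5 write@7
I4 add r2: issue@5 deps=(3,3) exec_start@7 write@10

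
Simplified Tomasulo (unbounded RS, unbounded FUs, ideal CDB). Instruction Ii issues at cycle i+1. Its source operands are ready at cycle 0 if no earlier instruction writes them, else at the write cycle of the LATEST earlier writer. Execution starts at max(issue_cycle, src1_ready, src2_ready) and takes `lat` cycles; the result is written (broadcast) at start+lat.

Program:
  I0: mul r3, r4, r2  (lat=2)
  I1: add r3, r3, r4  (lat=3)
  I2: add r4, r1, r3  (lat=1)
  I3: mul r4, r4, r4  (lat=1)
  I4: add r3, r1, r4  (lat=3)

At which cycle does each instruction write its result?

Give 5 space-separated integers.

Answer: 3 6 7 8 11

Derivation:
I0 mul r3: issue@1 deps=(None,None) exec_start@1 write@3
I1 add r3: issue@2 deps=(0,None) exec_start@3 write@6
I2 add r4: issue@3 deps=(None,1) exec_start@6 write@7
I3 mul r4: issue@4 deps=(2,2) exec_start@7 write@8
I4 add r3: issue@5 deps=(None,3) exec_start@8 write@11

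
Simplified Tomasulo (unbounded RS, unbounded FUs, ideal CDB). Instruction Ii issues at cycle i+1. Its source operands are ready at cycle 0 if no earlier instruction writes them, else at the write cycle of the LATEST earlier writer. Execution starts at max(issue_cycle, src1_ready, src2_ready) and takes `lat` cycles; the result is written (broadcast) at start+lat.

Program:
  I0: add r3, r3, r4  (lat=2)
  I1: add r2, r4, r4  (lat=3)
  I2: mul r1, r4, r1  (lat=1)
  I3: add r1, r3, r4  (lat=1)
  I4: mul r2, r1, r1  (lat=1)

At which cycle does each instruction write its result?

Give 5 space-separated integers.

I0 add r3: issue@1 deps=(None,None) exec_start@1 write@3
I1 add r2: issue@2 deps=(None,None) exec_start@2 write@5
I2 mul r1: issue@3 deps=(None,None) exec_start@3 write@4
I3 add r1: issue@4 deps=(0,None) exec_start@4 write@5
I4 mul r2: issue@5 deps=(3,3) exec_start@5 write@6

Answer: 3 5 4 5 6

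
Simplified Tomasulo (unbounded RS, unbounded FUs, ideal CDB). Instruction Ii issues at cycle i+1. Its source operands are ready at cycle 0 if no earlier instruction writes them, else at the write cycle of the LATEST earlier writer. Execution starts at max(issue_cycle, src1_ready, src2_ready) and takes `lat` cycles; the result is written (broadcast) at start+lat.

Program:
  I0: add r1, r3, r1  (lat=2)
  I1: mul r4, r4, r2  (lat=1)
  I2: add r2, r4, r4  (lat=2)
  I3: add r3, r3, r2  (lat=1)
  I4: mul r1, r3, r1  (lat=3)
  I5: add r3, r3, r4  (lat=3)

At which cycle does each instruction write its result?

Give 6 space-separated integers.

I0 add r1: issue@1 deps=(None,None) exec_start@1 write@3
I1 mul r4: issue@2 deps=(None,None) exec_start@2 write@3
I2 add r2: issue@3 deps=(1,1) exec_start@3 write@5
I3 add r3: issue@4 deps=(None,2) exec_start@5 write@6
I4 mul r1: issue@5 deps=(3,0) exec_start@6 write@9
I5 add r3: issue@6 deps=(3,1) exec_start@6 write@9

Answer: 3 3 5 6 9 9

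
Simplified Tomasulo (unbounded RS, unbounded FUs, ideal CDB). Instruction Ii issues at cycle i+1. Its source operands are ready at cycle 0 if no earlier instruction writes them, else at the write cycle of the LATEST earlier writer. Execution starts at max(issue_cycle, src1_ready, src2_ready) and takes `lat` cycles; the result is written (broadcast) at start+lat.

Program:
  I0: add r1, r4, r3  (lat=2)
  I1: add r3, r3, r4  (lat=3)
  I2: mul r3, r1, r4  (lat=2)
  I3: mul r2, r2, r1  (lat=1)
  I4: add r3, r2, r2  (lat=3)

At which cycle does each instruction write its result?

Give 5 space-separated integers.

Answer: 3 5 5 5 8

Derivation:
I0 add r1: issue@1 deps=(None,None) exec_start@1 write@3
I1 add r3: issue@2 deps=(None,None) exec_start@2 write@5
I2 mul r3: issue@3 deps=(0,None) exec_start@3 write@5
I3 mul r2: issue@4 deps=(None,0) exec_start@4 write@5
I4 add r3: issue@5 deps=(3,3) exec_start@5 write@8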